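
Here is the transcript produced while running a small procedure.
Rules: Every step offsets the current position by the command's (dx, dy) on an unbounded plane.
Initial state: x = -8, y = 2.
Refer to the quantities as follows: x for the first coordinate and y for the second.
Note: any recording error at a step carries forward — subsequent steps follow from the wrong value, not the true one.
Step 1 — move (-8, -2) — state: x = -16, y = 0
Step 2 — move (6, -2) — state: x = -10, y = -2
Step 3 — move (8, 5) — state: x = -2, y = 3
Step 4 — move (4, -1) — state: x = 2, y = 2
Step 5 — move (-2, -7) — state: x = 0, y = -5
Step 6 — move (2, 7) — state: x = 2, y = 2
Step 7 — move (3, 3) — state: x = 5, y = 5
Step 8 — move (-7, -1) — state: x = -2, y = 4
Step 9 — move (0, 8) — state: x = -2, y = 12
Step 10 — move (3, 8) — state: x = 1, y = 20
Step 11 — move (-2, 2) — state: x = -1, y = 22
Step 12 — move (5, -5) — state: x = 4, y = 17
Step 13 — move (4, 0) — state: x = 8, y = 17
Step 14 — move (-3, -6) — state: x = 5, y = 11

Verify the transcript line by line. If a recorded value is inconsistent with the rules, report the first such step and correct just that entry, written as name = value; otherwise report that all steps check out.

no error

Recomputing the run from the initial state:
step 1: x = -16, y = 0
step 2: x = -10, y = -2
step 3: x = -2, y = 3
step 4: x = 2, y = 2
step 5: x = 0, y = -5
step 6: x = 2, y = 2
step 7: x = 5, y = 5
step 8: x = -2, y = 4
step 9: x = -2, y = 12
step 10: x = 1, y = 20
step 11: x = -1, y = 22
step 12: x = 4, y = 17
step 13: x = 8, y = 17
step 14: x = 5, y = 11
This matches the transcript at every step.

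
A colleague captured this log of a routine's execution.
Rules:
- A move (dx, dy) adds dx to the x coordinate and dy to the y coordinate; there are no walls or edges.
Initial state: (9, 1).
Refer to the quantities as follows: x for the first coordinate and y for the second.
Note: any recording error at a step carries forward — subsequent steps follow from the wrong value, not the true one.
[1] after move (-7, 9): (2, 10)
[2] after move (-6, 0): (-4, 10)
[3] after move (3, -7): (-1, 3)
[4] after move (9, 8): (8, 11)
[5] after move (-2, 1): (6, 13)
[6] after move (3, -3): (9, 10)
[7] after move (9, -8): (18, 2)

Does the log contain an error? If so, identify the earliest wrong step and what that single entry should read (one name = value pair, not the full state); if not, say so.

step 5, y = 12

Step 1: x = 9 + (-7) = 2, y = 1 + (9) = 10 — agrees with the log.
Step 2: x = 2 + (-6) = -4, y = 10 + (0) = 10 — consistent with the log.
Step 3: x = -4 + (3) = -1, y = 10 + (-7) = 3 — in agreement.
Step 4: x = -1 + (9) = 8, y = 3 + (8) = 11 — consistent with the log.
Step 5: x = 8 + (-2) = 6, y = 11 + (1) = 12 — the entry is off here.
The earliest wrong entry is at step 5: it should read y = 12.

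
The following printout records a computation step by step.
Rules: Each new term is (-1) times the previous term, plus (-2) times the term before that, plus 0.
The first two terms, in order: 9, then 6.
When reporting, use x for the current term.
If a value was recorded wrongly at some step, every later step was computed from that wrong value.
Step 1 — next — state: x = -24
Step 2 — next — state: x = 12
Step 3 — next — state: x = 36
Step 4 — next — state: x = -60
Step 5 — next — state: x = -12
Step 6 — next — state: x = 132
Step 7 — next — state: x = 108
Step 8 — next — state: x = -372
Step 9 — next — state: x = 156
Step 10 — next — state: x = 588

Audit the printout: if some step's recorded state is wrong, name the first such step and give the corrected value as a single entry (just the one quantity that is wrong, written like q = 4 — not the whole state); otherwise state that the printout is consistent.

Recomputing the run from the initial state:
step 1: x = -24
step 2: x = 12
step 3: x = 36
step 4: x = -60
step 5: x = -12
step 6: x = 132
step 7: x = -108
step 8: x = -156
step 9: x = 372
step 10: x = -60
The first disagreement with the printout is at step 7, where the value should be x = -108.

step 7, x = -108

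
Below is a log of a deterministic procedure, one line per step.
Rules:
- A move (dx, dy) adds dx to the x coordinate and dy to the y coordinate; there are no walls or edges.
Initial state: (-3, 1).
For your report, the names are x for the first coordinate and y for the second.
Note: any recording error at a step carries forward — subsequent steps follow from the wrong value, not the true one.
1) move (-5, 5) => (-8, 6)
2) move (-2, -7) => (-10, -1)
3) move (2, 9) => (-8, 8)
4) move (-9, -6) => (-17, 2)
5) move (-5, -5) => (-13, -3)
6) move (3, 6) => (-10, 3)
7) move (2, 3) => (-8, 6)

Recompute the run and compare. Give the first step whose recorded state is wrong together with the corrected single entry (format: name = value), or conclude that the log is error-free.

1. x = -3 + (-5) = -8, y = 1 + (5) = 6 (confirmed correct)
2. x = -8 + (-2) = -10, y = 6 + (-7) = -1 (agrees with the log)
3. x = -10 + (2) = -8, y = -1 + (9) = 8 (checks out)
4. x = -8 + (-9) = -17, y = 8 + (-6) = 2 (exactly as logged)
5. x = -17 + (-5) = -22, y = 2 + (-5) = -3 (this is not what the log shows)
First deviation found at step 5; the corrected entry is x = -22.

step 5, x = -22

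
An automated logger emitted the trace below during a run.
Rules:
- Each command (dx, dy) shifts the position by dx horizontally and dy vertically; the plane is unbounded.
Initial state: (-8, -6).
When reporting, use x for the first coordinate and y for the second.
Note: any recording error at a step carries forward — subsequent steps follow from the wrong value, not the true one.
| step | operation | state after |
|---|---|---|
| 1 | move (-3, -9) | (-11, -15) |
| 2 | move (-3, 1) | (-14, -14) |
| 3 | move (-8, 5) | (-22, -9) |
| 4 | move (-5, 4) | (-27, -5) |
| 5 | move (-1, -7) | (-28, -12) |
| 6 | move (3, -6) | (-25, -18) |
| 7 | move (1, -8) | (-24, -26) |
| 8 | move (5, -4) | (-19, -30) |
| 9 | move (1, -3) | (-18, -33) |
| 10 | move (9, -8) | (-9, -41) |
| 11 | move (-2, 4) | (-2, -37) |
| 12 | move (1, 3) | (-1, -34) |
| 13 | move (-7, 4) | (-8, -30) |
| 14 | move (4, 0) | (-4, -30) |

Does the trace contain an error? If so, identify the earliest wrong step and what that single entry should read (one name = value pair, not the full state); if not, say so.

Step 1: x = -8 + (-3) = -11, y = -6 + (-9) = -15 — agrees with the trace.
Step 2: x = -11 + (-3) = -14, y = -15 + (1) = -14 — same as recorded.
Step 3: x = -14 + (-8) = -22, y = -14 + (5) = -9 — exactly as logged.
Step 4: x = -22 + (-5) = -27, y = -9 + (4) = -5 — in agreement.
Step 5: x = -27 + (-1) = -28, y = -5 + (-7) = -12 — matches.
Step 6: x = -28 + (3) = -25, y = -12 + (-6) = -18 — checks out.
Step 7: x = -25 + (1) = -24, y = -18 + (-8) = -26 — verified.
Step 8: x = -24 + (5) = -19, y = -26 + (-4) = -30 — confirmed correct.
Step 9: x = -19 + (1) = -18, y = -30 + (-3) = -33 — confirmed correct.
Step 10: x = -18 + (9) = -9, y = -33 + (-8) = -41 — checks out.
Step 11: x = -9 + (-2) = -11, y = -41 + (4) = -37 — the trace disagrees here.
Step 11 is the first one off; corrected, x = -11.

step 11, x = -11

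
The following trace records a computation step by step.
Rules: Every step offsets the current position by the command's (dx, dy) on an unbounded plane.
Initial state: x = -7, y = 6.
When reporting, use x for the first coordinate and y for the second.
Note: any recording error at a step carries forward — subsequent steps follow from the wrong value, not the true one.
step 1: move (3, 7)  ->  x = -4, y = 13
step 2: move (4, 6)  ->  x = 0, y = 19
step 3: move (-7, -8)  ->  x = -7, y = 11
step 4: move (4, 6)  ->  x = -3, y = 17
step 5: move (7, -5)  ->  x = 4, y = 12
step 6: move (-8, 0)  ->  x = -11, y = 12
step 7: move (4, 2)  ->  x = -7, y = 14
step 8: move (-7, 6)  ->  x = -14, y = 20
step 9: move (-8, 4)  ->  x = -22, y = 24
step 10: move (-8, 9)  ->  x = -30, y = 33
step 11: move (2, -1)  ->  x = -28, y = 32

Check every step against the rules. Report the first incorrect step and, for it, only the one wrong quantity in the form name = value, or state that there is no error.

step 6, x = -4

Step 1: x = -7 + (3) = -4, y = 6 + (7) = 13 — checks out.
Step 2: x = -4 + (4) = 0, y = 13 + (6) = 19 — consistent with the trace.
Step 3: x = 0 + (-7) = -7, y = 19 + (-8) = 11 — no discrepancy.
Step 4: x = -7 + (4) = -3, y = 11 + (6) = 17 — in agreement.
Step 5: x = -3 + (7) = 4, y = 17 + (-5) = 12 — agrees with the trace.
Step 6: x = 4 + (-8) = -4, y = 12 + (0) = 12 — a discrepancy with the trace.
First deviation found at step 6; the corrected entry is x = -4.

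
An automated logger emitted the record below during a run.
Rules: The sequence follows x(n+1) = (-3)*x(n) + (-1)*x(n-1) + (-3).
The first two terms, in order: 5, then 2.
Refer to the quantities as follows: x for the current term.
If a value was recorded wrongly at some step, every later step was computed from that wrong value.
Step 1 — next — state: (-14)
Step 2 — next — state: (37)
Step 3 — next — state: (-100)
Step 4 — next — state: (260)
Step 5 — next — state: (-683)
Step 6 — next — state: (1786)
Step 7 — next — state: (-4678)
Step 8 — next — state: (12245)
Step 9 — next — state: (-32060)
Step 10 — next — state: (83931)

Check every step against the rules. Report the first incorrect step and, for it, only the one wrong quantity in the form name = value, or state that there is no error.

step 10, x = 83932

Step 1: x = -3*(2) + (-1)*(5) + (-3) = -14 — verified.
Step 2: x = -3*(-14) + (-1)*(2) + (-3) = 37 — matches.
Step 3: x = -3*(37) + (-1)*(-14) + (-3) = -100 — agrees with the record.
Step 4: x = -3*(-100) + (-1)*(37) + (-3) = 260 — same as recorded.
Step 5: x = -3*(260) + (-1)*(-100) + (-3) = -683 — consistent with the record.
Step 6: x = -3*(-683) + (-1)*(260) + (-3) = 1786 — exactly as logged.
Step 7: x = -3*(1786) + (-1)*(-683) + (-3) = -4678 — checks out.
Step 8: x = -3*(-4678) + (-1)*(1786) + (-3) = 12245 — agrees with the record.
Step 9: x = -3*(12245) + (-1)*(-4678) + (-3) = -32060 — no discrepancy.
Step 10: x = -3*(-32060) + (-1)*(12245) + (-3) = 83932 — the record disagrees here.
The earliest wrong entry is at step 10: it should read x = 83932.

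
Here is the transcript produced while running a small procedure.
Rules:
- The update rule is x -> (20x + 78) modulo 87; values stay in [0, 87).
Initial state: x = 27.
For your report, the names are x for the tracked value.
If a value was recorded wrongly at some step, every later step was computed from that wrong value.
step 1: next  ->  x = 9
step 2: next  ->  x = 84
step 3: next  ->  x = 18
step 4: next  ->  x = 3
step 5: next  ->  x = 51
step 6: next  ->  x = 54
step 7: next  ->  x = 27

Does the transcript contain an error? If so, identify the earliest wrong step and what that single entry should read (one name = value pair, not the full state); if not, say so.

no error

1. x = (20*27 + 78) mod 87 = 9 (same as recorded)
2. x = (20*9 + 78) mod 87 = 84 (no discrepancy)
3. x = (20*84 + 78) mod 87 = 18 (exactly as logged)
4. x = (20*18 + 78) mod 87 = 3 (no discrepancy)
5. x = (20*3 + 78) mod 87 = 51 (consistent with the transcript)
6. x = (20*51 + 78) mod 87 = 54 (same as recorded)
7. x = (20*54 + 78) mod 87 = 27 (verified)
All steps check out; nothing to correct.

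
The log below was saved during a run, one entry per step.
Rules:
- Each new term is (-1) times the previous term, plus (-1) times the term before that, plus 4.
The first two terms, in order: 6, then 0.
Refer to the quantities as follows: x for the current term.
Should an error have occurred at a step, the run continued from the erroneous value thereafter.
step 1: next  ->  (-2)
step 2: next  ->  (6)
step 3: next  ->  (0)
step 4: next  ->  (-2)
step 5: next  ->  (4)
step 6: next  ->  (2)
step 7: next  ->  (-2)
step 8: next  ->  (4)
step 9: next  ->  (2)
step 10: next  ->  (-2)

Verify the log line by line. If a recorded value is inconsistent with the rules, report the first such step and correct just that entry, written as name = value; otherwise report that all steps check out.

step 5, x = 6

Recomputing the run from the initial state:
step 1: x = -2
step 2: x = 6
step 3: x = 0
step 4: x = -2
step 5: x = 6
step 6: x = 0
step 7: x = -2
step 8: x = 6
step 9: x = 0
step 10: x = -2
The first disagreement with the log is at step 5, where the value should be x = 6.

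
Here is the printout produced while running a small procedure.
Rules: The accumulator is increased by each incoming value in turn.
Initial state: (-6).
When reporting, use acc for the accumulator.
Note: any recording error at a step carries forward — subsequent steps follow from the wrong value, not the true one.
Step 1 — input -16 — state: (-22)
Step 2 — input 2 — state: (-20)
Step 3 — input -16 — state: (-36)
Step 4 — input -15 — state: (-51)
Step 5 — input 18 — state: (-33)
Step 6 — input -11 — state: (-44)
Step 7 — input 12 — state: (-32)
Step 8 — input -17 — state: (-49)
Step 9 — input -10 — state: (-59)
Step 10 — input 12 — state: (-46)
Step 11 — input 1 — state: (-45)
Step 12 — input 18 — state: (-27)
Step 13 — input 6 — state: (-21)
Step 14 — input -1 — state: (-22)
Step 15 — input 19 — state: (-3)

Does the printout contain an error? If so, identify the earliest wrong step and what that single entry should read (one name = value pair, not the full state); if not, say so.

step 10, acc = -47

Recomputing the run from the initial state:
step 1: acc = -22
step 2: acc = -20
step 3: acc = -36
step 4: acc = -51
step 5: acc = -33
step 6: acc = -44
step 7: acc = -32
step 8: acc = -49
step 9: acc = -59
step 10: acc = -47
step 11: acc = -46
step 12: acc = -28
step 13: acc = -22
step 14: acc = -23
step 15: acc = -4
The first disagreement with the printout is at step 10, where the value should be acc = -47.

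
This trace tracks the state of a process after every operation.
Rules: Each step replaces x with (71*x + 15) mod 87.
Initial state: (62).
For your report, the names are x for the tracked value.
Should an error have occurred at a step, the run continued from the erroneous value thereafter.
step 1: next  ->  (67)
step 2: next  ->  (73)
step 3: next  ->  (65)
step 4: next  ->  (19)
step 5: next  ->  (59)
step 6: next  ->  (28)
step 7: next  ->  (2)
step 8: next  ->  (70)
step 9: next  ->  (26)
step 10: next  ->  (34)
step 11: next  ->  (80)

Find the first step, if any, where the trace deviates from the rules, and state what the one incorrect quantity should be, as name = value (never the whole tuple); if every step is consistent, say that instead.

Recomputing the run from the initial state:
step 1: x = 67
step 2: x = 74
step 3: x = 49
step 4: x = 14
step 5: x = 52
step 6: x = 53
step 7: x = 37
step 8: x = 32
step 9: x = 25
step 10: x = 50
step 11: x = 85
The first disagreement with the trace is at step 2, where the value should be x = 74.

step 2, x = 74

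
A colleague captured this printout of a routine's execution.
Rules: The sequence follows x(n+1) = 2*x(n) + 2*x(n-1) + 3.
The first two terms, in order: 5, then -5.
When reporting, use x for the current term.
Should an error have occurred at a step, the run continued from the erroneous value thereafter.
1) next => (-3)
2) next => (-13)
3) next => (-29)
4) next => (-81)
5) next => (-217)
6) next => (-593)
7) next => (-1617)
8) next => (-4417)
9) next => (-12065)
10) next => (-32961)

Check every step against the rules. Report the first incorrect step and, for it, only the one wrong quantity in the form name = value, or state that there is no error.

step 1, x = 3

Recomputing the run from the initial state:
step 1: x = 3
step 2: x = -1
step 3: x = 7
step 4: x = 15
step 5: x = 47
step 6: x = 127
step 7: x = 351
step 8: x = 959
step 9: x = 2623
step 10: x = 7167
The first disagreement with the printout is at step 1, where the value should be x = 3.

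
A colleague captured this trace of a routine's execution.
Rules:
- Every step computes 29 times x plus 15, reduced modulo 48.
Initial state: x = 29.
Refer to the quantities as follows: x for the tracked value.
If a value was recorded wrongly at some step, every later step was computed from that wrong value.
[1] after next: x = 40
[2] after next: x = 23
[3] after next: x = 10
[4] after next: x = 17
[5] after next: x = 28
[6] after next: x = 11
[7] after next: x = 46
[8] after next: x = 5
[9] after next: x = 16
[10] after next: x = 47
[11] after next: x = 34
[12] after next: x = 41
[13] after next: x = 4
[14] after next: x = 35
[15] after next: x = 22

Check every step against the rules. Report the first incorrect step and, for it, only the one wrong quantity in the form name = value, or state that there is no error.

no error

Recomputing the run from the initial state:
step 1: x = 40
step 2: x = 23
step 3: x = 10
step 4: x = 17
step 5: x = 28
step 6: x = 11
step 7: x = 46
step 8: x = 5
step 9: x = 16
step 10: x = 47
step 11: x = 34
step 12: x = 41
step 13: x = 4
step 14: x = 35
step 15: x = 22
This matches the trace at every step.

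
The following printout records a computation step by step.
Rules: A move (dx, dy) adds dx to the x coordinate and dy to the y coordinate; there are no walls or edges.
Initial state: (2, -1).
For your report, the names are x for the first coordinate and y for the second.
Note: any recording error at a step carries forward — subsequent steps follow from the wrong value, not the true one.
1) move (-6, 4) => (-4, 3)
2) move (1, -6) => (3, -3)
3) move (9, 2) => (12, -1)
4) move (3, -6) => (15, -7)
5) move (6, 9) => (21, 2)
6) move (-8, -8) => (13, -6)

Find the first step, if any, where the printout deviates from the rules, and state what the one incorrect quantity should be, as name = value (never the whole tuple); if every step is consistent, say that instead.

Recomputing the run from the initial state:
step 1: x = -4, y = 3
step 2: x = -3, y = -3
step 3: x = 6, y = -1
step 4: x = 9, y = -7
step 5: x = 15, y = 2
step 6: x = 7, y = -6
The first disagreement with the printout is at step 2, where the value should be x = -3.

step 2, x = -3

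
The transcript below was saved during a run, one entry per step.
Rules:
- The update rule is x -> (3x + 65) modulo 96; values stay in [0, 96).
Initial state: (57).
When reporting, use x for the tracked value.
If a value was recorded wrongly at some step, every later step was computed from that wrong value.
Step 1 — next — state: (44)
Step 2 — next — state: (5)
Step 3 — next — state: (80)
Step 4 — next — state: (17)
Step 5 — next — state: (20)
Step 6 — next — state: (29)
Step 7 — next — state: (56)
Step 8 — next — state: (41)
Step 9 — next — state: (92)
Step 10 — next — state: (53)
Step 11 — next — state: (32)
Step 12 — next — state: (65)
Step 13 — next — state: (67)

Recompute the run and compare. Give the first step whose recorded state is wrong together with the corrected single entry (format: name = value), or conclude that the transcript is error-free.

step 13, x = 68

Step 1: x = (3*57 + 65) mod 96 = 44 — exactly as logged.
Step 2: x = (3*44 + 65) mod 96 = 5 — agrees with the transcript.
Step 3: x = (3*5 + 65) mod 96 = 80 — agrees with the transcript.
Step 4: x = (3*80 + 65) mod 96 = 17 — checks out.
Step 5: x = (3*17 + 65) mod 96 = 20 — agrees with the transcript.
Step 6: x = (3*20 + 65) mod 96 = 29 — in agreement.
Step 7: x = (3*29 + 65) mod 96 = 56 — consistent with the transcript.
Step 8: x = (3*56 + 65) mod 96 = 41 — verified.
Step 9: x = (3*41 + 65) mod 96 = 92 — exactly as logged.
Step 10: x = (3*92 + 65) mod 96 = 53 — consistent with the transcript.
Step 11: x = (3*53 + 65) mod 96 = 32 — confirmed correct.
Step 12: x = (3*32 + 65) mod 96 = 65 — confirmed correct.
Step 13: x = (3*65 + 65) mod 96 = 68 — first mismatch against the transcript.
The earliest wrong entry is at step 13: it should read x = 68.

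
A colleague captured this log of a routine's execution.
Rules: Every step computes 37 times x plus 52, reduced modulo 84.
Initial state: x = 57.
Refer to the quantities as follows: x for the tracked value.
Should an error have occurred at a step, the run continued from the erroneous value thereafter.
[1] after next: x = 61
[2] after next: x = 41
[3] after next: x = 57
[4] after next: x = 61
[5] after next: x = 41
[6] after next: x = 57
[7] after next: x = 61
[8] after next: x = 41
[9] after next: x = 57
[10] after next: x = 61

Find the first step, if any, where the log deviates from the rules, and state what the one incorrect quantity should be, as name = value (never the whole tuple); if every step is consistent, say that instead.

no error

Recomputing the run from the initial state:
step 1: x = 61
step 2: x = 41
step 3: x = 57
step 4: x = 61
step 5: x = 41
step 6: x = 57
step 7: x = 61
step 8: x = 41
step 9: x = 57
step 10: x = 61
This matches the log at every step.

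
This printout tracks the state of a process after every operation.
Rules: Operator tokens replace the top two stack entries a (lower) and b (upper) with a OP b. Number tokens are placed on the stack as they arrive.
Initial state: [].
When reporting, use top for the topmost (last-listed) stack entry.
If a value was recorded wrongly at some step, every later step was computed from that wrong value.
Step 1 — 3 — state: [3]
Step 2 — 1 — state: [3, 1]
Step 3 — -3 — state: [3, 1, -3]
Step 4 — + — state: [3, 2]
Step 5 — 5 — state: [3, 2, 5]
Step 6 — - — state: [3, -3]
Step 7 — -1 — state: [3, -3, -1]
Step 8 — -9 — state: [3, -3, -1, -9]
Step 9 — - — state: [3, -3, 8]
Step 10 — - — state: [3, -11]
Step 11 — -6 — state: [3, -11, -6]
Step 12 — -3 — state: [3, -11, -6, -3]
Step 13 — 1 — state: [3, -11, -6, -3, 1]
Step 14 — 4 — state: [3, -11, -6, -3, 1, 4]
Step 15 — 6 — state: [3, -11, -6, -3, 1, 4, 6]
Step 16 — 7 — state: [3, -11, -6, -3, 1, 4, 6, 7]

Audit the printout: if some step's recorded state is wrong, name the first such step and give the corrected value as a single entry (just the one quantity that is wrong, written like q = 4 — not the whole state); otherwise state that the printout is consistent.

step 4, top = -2

1. push 3: top = 3 (in agreement)
2. push 1: top = 1 (agrees with the printout)
3. push -3: top = -3 (exactly as logged)
4. 1 + -3 = -2 (the recorded entry deviates here)
The audit stops at step 4: the recorded entry is wrong and should be top = -2.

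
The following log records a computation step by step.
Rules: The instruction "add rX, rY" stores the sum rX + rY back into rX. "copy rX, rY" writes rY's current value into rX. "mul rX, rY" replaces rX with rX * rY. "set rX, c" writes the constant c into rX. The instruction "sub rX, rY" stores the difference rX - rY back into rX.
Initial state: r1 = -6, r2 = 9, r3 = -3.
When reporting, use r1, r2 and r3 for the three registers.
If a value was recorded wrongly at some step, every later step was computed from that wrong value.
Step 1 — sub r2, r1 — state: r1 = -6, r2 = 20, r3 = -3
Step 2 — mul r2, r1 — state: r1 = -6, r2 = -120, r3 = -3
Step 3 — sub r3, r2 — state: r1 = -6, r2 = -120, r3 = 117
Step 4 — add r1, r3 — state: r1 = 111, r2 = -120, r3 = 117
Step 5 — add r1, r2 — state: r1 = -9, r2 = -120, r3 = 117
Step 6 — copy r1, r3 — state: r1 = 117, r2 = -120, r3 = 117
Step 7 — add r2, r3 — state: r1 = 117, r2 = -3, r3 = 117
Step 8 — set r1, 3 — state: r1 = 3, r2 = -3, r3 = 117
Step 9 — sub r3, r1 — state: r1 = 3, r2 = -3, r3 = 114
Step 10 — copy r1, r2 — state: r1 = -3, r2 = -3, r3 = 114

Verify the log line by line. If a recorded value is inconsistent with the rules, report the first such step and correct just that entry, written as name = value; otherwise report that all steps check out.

step 1, r2 = 15

step 1: r2 = 9 - -6 = 15 -> the recorded entry deviates here
That makes step 1 the first incorrect line — r2 = 15 is what it should show.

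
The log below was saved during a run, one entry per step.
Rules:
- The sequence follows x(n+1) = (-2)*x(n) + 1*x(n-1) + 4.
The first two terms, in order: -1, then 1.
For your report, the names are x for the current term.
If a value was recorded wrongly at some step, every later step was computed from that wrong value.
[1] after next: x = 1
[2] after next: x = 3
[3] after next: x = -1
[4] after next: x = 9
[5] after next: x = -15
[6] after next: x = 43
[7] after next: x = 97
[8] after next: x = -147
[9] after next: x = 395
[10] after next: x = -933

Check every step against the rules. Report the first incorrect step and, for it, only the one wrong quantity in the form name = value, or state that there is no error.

Step 1: x = -2*(1) + (1)*(-1) + (4) = 1 — checks out.
Step 2: x = -2*(1) + (1)*(1) + (4) = 3 — exactly as logged.
Step 3: x = -2*(3) + (1)*(1) + (4) = -1 — checks out.
Step 4: x = -2*(-1) + (1)*(3) + (4) = 9 — exactly as logged.
Step 5: x = -2*(9) + (1)*(-1) + (4) = -15 — matches.
Step 6: x = -2*(-15) + (1)*(9) + (4) = 43 — checks out.
Step 7: x = -2*(43) + (1)*(-15) + (4) = -97 — the entry is off here.
Conclusion: step 7 carries the first error; the entry should be x = -97.

step 7, x = -97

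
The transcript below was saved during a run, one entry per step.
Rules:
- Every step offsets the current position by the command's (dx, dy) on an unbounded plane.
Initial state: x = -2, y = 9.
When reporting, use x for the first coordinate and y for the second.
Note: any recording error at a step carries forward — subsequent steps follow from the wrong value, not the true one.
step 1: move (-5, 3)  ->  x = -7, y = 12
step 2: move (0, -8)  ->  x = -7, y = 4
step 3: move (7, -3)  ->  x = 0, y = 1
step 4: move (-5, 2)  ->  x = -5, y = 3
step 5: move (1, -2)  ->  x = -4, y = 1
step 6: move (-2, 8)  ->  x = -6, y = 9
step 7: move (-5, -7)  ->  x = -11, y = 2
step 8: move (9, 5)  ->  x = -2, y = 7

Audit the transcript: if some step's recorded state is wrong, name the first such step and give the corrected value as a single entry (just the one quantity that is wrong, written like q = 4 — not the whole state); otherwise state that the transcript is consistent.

Recomputing the run from the initial state:
step 1: x = -7, y = 12
step 2: x = -7, y = 4
step 3: x = 0, y = 1
step 4: x = -5, y = 3
step 5: x = -4, y = 1
step 6: x = -6, y = 9
step 7: x = -11, y = 2
step 8: x = -2, y = 7
This matches the transcript at every step.

no error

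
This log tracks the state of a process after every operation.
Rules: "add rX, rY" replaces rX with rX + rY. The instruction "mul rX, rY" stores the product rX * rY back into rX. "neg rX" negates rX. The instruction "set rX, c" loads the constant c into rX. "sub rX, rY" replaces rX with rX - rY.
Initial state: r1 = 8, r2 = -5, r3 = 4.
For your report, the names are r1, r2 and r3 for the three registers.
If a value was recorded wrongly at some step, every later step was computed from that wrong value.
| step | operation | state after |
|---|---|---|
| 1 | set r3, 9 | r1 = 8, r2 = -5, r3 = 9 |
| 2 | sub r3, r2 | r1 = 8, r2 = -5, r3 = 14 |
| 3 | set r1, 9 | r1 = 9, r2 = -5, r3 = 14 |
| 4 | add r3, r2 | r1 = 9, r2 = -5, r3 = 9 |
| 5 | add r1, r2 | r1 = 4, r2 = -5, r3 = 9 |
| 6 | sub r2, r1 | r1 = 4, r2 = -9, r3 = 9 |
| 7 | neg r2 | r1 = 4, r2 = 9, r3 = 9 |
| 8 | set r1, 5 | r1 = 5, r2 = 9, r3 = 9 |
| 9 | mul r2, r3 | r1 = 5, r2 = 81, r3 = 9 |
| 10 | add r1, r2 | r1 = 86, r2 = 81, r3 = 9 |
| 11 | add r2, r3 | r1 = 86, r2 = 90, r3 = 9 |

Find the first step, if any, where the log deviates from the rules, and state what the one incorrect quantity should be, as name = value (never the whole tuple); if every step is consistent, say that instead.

no error

1. r3 = 9 (consistent with the log)
2. r3 = 9 - -5 = 14 (exactly as logged)
3. r1 = 9 (agrees with the log)
4. r3 = 14 + -5 = 9 (checks out)
5. r1 = 9 + -5 = 4 (no discrepancy)
6. r2 = -5 - 4 = -9 (in agreement)
7. r2 = -(-9) = 9 (matches)
8. r1 = 5 (same as recorded)
9. r2 = 9 * 9 = 81 (matches)
10. r1 = 5 + 81 = 86 (no discrepancy)
11. r2 = 81 + 9 = 90 (in agreement)
The whole run recomputes cleanly — no discrepancies.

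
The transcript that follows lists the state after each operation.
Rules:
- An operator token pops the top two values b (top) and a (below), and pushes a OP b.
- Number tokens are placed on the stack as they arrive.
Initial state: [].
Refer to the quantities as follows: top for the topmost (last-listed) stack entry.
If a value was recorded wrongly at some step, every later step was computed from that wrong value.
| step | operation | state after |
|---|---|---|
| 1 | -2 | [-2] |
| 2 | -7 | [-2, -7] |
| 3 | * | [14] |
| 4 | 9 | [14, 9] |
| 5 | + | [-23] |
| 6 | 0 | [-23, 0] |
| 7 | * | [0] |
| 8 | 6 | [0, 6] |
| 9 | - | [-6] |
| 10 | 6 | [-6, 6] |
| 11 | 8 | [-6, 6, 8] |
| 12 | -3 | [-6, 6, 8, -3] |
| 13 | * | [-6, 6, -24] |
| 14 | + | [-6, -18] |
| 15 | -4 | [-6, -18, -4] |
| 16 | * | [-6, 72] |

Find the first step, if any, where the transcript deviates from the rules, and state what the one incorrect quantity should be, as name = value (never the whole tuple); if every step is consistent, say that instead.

Recomputing the run from the initial state:
step 1: [-2]
step 2: [-2, -7]
step 3: [14]
step 4: [14, 9]
step 5: [23]
step 6: [23, 0]
step 7: [0]
step 8: [0, 6]
step 9: [-6]
step 10: [-6, 6]
step 11: [-6, 6, 8]
step 12: [-6, 6, 8, -3]
step 13: [-6, 6, -24]
step 14: [-6, -18]
step 15: [-6, -18, -4]
step 16: [-6, 72]
The first disagreement with the transcript is at step 5, where the value should be top = 23.

step 5, top = 23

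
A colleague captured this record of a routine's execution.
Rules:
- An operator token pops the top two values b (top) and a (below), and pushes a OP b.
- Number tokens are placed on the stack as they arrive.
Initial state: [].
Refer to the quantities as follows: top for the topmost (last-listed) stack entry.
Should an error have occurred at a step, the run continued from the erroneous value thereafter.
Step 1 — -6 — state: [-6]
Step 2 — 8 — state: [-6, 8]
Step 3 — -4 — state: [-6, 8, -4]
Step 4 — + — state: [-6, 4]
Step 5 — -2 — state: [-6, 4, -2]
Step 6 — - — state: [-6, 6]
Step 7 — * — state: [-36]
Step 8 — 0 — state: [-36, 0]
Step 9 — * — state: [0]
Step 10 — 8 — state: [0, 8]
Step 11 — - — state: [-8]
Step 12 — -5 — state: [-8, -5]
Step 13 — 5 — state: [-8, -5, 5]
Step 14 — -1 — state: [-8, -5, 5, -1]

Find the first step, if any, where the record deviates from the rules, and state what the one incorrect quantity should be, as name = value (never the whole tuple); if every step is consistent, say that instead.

no error

Recomputing the run from the initial state:
step 1: [-6]
step 2: [-6, 8]
step 3: [-6, 8, -4]
step 4: [-6, 4]
step 5: [-6, 4, -2]
step 6: [-6, 6]
step 7: [-36]
step 8: [-36, 0]
step 9: [0]
step 10: [0, 8]
step 11: [-8]
step 12: [-8, -5]
step 13: [-8, -5, 5]
step 14: [-8, -5, 5, -1]
This matches the record at every step.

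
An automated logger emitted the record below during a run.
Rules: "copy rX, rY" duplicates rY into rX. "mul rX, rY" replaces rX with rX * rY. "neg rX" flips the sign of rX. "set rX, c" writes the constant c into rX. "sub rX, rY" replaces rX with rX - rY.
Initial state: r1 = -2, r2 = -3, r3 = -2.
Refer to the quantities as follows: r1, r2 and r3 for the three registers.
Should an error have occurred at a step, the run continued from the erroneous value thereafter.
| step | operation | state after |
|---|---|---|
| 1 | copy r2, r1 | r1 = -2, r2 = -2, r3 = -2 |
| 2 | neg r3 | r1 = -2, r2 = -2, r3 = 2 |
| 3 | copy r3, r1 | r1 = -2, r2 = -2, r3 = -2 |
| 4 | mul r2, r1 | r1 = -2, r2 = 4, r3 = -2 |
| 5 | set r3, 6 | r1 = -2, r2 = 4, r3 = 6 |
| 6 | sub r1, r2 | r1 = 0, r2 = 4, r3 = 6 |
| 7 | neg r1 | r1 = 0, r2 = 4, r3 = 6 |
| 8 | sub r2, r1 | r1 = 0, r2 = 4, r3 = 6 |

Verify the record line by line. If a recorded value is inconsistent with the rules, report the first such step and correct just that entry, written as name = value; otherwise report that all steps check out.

step 6, r1 = -6

1. r2 = -2 (no discrepancy)
2. r3 = -(-2) = 2 (no discrepancy)
3. r3 = -2 (exactly as logged)
4. r2 = -2 * -2 = 4 (in agreement)
5. r3 = 6 (checks out)
6. r1 = -2 - 4 = -6 (the record disagrees here)
The earliest wrong entry is at step 6: it should read r1 = -6.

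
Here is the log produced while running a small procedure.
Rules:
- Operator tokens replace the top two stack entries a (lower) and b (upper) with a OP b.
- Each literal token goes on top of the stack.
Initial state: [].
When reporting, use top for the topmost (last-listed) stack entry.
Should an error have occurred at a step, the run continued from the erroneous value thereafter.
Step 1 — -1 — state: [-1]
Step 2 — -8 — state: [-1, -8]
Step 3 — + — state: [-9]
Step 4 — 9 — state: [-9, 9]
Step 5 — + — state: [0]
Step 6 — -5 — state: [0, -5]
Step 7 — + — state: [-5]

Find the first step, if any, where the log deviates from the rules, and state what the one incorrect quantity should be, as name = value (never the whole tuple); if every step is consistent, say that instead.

1. push -1: top = -1 (verified)
2. push -8: top = -8 (confirmed correct)
3. -1 + -8 = -9 (no discrepancy)
4. push 9: top = 9 (no discrepancy)
5. -9 + 9 = 0 (same as recorded)
6. push -5: top = -5 (no discrepancy)
7. 0 + -5 = -5 (consistent with the log)
No step deviates from the rules.

no error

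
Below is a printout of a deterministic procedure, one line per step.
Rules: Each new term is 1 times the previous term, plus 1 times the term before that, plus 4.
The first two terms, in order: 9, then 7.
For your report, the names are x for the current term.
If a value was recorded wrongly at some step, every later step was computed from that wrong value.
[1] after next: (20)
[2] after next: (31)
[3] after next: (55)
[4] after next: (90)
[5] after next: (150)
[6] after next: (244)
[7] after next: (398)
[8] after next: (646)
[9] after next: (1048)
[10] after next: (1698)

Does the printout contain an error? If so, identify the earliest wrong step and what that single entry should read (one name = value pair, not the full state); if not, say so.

step 5, x = 149

1. x = 1*(7) + (1)*(9) + (4) = 20 (consistent with the printout)
2. x = 1*(20) + (1)*(7) + (4) = 31 (same as recorded)
3. x = 1*(31) + (1)*(20) + (4) = 55 (same as recorded)
4. x = 1*(55) + (1)*(31) + (4) = 90 (in agreement)
5. x = 1*(90) + (1)*(55) + (4) = 149 (the recorded entry deviates here)
Conclusion: step 5 carries the first error; the entry should be x = 149.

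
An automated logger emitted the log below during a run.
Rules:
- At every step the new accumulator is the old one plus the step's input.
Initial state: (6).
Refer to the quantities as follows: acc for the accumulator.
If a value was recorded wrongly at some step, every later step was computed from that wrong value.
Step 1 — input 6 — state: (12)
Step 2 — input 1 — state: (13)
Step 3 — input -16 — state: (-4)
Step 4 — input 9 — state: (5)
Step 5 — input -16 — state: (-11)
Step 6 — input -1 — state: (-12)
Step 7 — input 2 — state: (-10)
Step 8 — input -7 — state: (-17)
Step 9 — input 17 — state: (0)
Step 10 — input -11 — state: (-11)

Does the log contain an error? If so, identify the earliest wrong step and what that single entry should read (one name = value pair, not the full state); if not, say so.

step 3, acc = -3

Step 1: acc = 6 + 6 = 12 — no discrepancy.
Step 2: acc = 12 + 1 = 13 — confirmed correct.
Step 3: acc = 13 + -16 = -3 — this is not what the log shows.
Conclusion: step 3 carries the first error; the entry should be acc = -3.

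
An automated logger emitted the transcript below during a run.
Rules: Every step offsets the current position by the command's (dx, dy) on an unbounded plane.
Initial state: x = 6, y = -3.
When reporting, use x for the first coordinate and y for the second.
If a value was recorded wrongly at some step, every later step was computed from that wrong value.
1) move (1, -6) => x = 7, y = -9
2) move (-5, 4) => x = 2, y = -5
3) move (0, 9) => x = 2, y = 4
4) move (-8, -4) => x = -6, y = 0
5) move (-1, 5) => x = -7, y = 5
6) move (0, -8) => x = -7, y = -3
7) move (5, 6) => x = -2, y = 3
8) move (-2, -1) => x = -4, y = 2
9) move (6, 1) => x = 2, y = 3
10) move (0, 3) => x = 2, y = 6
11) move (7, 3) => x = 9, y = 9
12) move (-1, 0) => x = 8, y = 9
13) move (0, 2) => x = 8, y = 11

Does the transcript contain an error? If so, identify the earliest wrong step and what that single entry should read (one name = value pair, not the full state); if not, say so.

Recomputing the run from the initial state:
step 1: x = 7, y = -9
step 2: x = 2, y = -5
step 3: x = 2, y = 4
step 4: x = -6, y = 0
step 5: x = -7, y = 5
step 6: x = -7, y = -3
step 7: x = -2, y = 3
step 8: x = -4, y = 2
step 9: x = 2, y = 3
step 10: x = 2, y = 6
step 11: x = 9, y = 9
step 12: x = 8, y = 9
step 13: x = 8, y = 11
This matches the transcript at every step.

no error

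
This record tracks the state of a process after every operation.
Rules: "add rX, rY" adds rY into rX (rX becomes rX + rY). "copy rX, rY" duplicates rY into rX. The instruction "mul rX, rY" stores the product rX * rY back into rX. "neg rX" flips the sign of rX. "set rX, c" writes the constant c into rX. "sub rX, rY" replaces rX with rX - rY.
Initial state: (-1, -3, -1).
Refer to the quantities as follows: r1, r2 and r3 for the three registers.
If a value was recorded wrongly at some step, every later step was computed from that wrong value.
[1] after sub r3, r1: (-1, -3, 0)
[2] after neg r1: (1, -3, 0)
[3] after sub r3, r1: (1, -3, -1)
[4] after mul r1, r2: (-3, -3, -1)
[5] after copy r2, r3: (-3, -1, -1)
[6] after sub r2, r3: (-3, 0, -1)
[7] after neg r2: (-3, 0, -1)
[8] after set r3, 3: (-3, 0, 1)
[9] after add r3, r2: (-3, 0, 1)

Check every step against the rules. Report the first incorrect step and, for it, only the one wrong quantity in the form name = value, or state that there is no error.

Recomputing the run from the initial state:
step 1: r1 = -1, r2 = -3, r3 = 0
step 2: r1 = 1, r2 = -3, r3 = 0
step 3: r1 = 1, r2 = -3, r3 = -1
step 4: r1 = -3, r2 = -3, r3 = -1
step 5: r1 = -3, r2 = -1, r3 = -1
step 6: r1 = -3, r2 = 0, r3 = -1
step 7: r1 = -3, r2 = 0, r3 = -1
step 8: r1 = -3, r2 = 0, r3 = 3
step 9: r1 = -3, r2 = 0, r3 = 3
The first disagreement with the record is at step 8, where the value should be r3 = 3.

step 8, r3 = 3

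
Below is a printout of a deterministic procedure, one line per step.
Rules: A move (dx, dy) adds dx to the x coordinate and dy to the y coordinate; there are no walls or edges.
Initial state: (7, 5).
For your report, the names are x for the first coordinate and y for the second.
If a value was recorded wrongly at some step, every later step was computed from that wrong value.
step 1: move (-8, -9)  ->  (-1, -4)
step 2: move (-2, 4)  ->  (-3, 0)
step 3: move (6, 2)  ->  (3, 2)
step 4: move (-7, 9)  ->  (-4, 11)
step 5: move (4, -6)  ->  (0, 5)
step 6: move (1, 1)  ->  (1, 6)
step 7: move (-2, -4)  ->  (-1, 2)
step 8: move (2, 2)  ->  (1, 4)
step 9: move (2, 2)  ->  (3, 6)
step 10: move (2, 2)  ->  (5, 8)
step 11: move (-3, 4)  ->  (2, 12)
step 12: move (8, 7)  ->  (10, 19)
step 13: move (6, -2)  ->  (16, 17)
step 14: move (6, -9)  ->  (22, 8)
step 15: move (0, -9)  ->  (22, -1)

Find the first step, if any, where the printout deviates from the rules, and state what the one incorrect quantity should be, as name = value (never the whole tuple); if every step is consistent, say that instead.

no error

1. x = 7 + (-8) = -1, y = 5 + (-9) = -4 (checks out)
2. x = -1 + (-2) = -3, y = -4 + (4) = 0 (same as recorded)
3. x = -3 + (6) = 3, y = 0 + (2) = 2 (in agreement)
4. x = 3 + (-7) = -4, y = 2 + (9) = 11 (verified)
5. x = -4 + (4) = 0, y = 11 + (-6) = 5 (same as recorded)
6. x = 0 + (1) = 1, y = 5 + (1) = 6 (agrees with the printout)
7. x = 1 + (-2) = -1, y = 6 + (-4) = 2 (in agreement)
8. x = -1 + (2) = 1, y = 2 + (2) = 4 (verified)
9. x = 1 + (2) = 3, y = 4 + (2) = 6 (verified)
10. x = 3 + (2) = 5, y = 6 + (2) = 8 (verified)
11. x = 5 + (-3) = 2, y = 8 + (4) = 12 (verified)
12. x = 2 + (8) = 10, y = 12 + (7) = 19 (confirmed correct)
13. x = 10 + (6) = 16, y = 19 + (-2) = 17 (verified)
14. x = 16 + (6) = 22, y = 17 + (-9) = 8 (same as recorded)
15. x = 22 + (0) = 22, y = 8 + (-9) = -1 (exactly as logged)
The recomputation confirms every line.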